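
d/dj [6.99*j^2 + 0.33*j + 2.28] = 13.98*j + 0.33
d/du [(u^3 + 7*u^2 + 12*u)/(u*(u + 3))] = 1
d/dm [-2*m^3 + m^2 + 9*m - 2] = -6*m^2 + 2*m + 9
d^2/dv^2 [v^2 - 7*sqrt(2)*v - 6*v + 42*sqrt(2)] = 2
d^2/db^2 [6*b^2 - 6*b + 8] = 12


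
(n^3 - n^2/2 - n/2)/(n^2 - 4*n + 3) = n*(2*n + 1)/(2*(n - 3))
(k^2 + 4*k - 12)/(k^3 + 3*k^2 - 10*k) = (k + 6)/(k*(k + 5))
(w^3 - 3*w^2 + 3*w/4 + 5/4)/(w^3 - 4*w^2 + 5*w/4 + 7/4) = (2*w - 5)/(2*w - 7)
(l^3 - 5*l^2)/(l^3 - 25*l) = l/(l + 5)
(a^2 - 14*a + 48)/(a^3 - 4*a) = (a^2 - 14*a + 48)/(a*(a^2 - 4))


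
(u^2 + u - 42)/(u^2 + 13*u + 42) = (u - 6)/(u + 6)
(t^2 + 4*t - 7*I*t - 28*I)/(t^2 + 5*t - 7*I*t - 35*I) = (t + 4)/(t + 5)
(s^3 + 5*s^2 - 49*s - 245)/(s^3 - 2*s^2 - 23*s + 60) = (s^2 - 49)/(s^2 - 7*s + 12)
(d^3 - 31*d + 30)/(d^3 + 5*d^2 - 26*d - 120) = (d - 1)/(d + 4)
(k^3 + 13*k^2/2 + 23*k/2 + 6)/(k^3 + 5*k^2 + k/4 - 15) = 2*(2*k^2 + 5*k + 3)/(4*k^2 + 4*k - 15)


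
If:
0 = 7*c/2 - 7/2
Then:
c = 1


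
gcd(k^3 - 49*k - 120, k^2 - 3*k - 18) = k + 3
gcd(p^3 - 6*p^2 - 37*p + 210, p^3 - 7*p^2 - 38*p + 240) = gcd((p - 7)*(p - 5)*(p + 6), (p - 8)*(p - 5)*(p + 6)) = p^2 + p - 30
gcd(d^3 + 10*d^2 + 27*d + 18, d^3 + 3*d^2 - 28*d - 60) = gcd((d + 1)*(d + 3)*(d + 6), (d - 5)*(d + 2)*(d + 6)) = d + 6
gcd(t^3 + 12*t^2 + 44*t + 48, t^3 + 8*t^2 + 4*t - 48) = t^2 + 10*t + 24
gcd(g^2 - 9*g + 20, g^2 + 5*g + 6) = 1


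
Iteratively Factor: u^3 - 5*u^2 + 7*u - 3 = (u - 3)*(u^2 - 2*u + 1) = (u - 3)*(u - 1)*(u - 1)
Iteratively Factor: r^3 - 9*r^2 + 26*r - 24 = (r - 2)*(r^2 - 7*r + 12) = (r - 4)*(r - 2)*(r - 3)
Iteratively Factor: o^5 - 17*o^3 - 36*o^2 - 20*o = (o + 1)*(o^4 - o^3 - 16*o^2 - 20*o) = (o + 1)*(o + 2)*(o^3 - 3*o^2 - 10*o) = o*(o + 1)*(o + 2)*(o^2 - 3*o - 10) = o*(o + 1)*(o + 2)^2*(o - 5)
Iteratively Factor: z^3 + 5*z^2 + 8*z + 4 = (z + 2)*(z^2 + 3*z + 2) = (z + 1)*(z + 2)*(z + 2)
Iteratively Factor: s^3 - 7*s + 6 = (s - 2)*(s^2 + 2*s - 3) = (s - 2)*(s - 1)*(s + 3)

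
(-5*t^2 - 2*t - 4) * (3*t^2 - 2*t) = -15*t^4 + 4*t^3 - 8*t^2 + 8*t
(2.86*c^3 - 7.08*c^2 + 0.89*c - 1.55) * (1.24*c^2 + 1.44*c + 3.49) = 3.5464*c^5 - 4.6608*c^4 + 0.889800000000001*c^3 - 25.3496*c^2 + 0.8741*c - 5.4095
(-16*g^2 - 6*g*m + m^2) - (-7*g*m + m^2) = -16*g^2 + g*m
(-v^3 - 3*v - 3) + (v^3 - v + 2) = -4*v - 1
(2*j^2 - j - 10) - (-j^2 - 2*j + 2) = 3*j^2 + j - 12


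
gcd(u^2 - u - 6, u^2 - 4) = u + 2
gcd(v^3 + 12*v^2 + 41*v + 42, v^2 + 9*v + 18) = v + 3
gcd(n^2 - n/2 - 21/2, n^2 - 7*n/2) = n - 7/2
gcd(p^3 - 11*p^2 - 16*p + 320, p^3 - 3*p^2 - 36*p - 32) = p - 8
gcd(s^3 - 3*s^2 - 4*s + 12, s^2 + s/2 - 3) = s + 2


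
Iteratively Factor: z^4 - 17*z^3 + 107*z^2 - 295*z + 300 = (z - 5)*(z^3 - 12*z^2 + 47*z - 60) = (z - 5)*(z - 3)*(z^2 - 9*z + 20) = (z - 5)*(z - 4)*(z - 3)*(z - 5)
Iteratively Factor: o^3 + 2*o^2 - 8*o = (o - 2)*(o^2 + 4*o) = o*(o - 2)*(o + 4)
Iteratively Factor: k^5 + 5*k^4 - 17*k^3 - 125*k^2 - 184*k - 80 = (k + 1)*(k^4 + 4*k^3 - 21*k^2 - 104*k - 80) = (k + 1)^2*(k^3 + 3*k^2 - 24*k - 80) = (k + 1)^2*(k + 4)*(k^2 - k - 20) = (k - 5)*(k + 1)^2*(k + 4)*(k + 4)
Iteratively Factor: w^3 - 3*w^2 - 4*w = (w - 4)*(w^2 + w) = (w - 4)*(w + 1)*(w)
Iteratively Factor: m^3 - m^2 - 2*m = (m)*(m^2 - m - 2) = m*(m - 2)*(m + 1)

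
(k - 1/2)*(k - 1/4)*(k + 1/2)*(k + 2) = k^4 + 7*k^3/4 - 3*k^2/4 - 7*k/16 + 1/8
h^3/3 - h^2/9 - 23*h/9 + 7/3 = (h/3 + 1)*(h - 7/3)*(h - 1)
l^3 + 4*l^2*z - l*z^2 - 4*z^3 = (l - z)*(l + z)*(l + 4*z)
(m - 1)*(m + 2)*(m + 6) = m^3 + 7*m^2 + 4*m - 12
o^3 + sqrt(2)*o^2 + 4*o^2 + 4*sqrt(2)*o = o*(o + 4)*(o + sqrt(2))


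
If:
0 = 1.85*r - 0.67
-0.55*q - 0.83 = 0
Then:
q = -1.51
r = 0.36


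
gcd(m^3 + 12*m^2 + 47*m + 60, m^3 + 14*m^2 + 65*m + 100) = m^2 + 9*m + 20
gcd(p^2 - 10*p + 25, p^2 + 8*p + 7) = 1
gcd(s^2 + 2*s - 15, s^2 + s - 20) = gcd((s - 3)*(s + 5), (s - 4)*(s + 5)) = s + 5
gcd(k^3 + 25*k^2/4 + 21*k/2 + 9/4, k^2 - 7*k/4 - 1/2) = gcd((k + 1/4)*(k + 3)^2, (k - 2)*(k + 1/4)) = k + 1/4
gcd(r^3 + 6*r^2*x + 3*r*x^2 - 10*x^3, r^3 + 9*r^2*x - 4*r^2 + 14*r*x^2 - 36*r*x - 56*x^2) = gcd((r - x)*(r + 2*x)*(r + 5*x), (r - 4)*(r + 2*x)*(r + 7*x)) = r + 2*x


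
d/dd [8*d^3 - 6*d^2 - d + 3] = 24*d^2 - 12*d - 1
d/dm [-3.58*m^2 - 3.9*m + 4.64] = -7.16*m - 3.9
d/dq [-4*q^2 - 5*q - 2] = -8*q - 5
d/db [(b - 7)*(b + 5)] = 2*b - 2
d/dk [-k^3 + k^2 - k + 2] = -3*k^2 + 2*k - 1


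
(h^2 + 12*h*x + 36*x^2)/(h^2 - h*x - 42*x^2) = (-h - 6*x)/(-h + 7*x)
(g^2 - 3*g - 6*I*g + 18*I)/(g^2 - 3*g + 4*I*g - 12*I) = (g - 6*I)/(g + 4*I)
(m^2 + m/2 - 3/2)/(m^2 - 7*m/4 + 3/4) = 2*(2*m + 3)/(4*m - 3)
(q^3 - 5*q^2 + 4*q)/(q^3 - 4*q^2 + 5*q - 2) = q*(q - 4)/(q^2 - 3*q + 2)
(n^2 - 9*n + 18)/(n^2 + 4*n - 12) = (n^2 - 9*n + 18)/(n^2 + 4*n - 12)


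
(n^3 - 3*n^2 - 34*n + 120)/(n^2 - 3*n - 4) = (n^2 + n - 30)/(n + 1)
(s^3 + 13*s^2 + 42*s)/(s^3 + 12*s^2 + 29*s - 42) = s/(s - 1)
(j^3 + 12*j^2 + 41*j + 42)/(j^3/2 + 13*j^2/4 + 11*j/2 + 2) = 4*(j^2 + 10*j + 21)/(2*j^2 + 9*j + 4)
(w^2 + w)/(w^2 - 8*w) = (w + 1)/(w - 8)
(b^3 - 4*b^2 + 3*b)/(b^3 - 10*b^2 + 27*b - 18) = b/(b - 6)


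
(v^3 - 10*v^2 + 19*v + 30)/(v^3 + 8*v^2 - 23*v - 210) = (v^2 - 5*v - 6)/(v^2 + 13*v + 42)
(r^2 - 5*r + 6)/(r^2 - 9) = (r - 2)/(r + 3)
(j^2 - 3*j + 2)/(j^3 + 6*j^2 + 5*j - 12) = (j - 2)/(j^2 + 7*j + 12)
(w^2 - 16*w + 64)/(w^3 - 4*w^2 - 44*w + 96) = (w - 8)/(w^2 + 4*w - 12)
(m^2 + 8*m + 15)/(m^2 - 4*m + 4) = (m^2 + 8*m + 15)/(m^2 - 4*m + 4)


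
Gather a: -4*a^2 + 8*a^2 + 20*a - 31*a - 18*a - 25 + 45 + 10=4*a^2 - 29*a + 30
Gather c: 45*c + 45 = 45*c + 45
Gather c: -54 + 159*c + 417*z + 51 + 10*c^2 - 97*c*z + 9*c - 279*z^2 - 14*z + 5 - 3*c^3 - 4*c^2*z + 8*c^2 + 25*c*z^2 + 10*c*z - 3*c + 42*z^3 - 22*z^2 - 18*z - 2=-3*c^3 + c^2*(18 - 4*z) + c*(25*z^2 - 87*z + 165) + 42*z^3 - 301*z^2 + 385*z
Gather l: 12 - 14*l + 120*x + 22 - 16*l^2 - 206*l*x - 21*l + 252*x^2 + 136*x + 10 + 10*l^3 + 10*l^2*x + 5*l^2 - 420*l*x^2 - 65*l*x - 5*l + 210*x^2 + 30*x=10*l^3 + l^2*(10*x - 11) + l*(-420*x^2 - 271*x - 40) + 462*x^2 + 286*x + 44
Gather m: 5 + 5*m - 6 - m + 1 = 4*m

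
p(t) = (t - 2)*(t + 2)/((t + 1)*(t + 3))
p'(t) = -(t - 2)*(t + 2)/((t + 1)*(t + 3)^2) + (t - 2)/((t + 1)*(t + 3)) - (t - 2)*(t + 2)/((t + 1)^2*(t + 3)) + (t + 2)/((t + 1)*(t + 3)) = 2*(2*t^2 + 7*t + 8)/(t^4 + 8*t^3 + 22*t^2 + 24*t + 9)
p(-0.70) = -5.09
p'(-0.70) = 17.14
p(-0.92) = -18.95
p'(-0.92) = 234.95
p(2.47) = 0.11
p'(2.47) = 0.21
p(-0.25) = -1.91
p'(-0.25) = 3.00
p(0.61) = -0.62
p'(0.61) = 0.77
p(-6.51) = 1.98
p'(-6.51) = 0.25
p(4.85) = 0.43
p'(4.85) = 0.08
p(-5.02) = 2.61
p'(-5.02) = 0.71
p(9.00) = 0.64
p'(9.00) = 0.03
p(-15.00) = 1.32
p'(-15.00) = 0.03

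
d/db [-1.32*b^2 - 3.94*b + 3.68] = -2.64*b - 3.94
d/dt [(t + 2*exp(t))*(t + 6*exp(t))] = 8*t*exp(t) + 2*t + 24*exp(2*t) + 8*exp(t)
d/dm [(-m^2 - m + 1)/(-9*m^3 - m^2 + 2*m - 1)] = ((2*m + 1)*(9*m^3 + m^2 - 2*m + 1) - (m^2 + m - 1)*(27*m^2 + 2*m - 2))/(9*m^3 + m^2 - 2*m + 1)^2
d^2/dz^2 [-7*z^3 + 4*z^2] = 8 - 42*z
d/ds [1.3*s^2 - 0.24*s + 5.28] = 2.6*s - 0.24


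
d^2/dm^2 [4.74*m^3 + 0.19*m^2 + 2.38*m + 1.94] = 28.44*m + 0.38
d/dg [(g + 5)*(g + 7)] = 2*g + 12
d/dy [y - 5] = 1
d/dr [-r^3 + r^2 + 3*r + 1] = -3*r^2 + 2*r + 3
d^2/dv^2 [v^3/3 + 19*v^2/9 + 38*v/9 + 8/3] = 2*v + 38/9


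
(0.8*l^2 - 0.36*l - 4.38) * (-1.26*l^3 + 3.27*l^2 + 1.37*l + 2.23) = -1.008*l^5 + 3.0696*l^4 + 5.4376*l^3 - 13.0318*l^2 - 6.8034*l - 9.7674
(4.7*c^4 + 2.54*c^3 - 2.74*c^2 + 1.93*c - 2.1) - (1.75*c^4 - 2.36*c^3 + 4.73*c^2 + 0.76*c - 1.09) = 2.95*c^4 + 4.9*c^3 - 7.47*c^2 + 1.17*c - 1.01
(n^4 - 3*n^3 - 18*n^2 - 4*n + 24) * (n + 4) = n^5 + n^4 - 30*n^3 - 76*n^2 + 8*n + 96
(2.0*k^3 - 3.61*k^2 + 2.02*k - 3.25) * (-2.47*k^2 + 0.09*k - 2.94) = -4.94*k^5 + 9.0967*k^4 - 11.1943*k^3 + 18.8227*k^2 - 6.2313*k + 9.555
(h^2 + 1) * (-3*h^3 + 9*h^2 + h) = -3*h^5 + 9*h^4 - 2*h^3 + 9*h^2 + h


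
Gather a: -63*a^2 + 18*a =-63*a^2 + 18*a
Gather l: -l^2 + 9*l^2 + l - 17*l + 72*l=8*l^2 + 56*l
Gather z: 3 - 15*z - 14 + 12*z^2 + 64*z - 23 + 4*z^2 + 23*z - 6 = 16*z^2 + 72*z - 40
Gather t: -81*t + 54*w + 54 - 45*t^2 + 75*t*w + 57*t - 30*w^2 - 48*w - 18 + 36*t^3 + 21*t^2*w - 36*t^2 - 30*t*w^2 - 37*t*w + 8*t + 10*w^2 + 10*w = 36*t^3 + t^2*(21*w - 81) + t*(-30*w^2 + 38*w - 16) - 20*w^2 + 16*w + 36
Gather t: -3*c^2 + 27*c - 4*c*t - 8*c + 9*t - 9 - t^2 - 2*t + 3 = -3*c^2 + 19*c - t^2 + t*(7 - 4*c) - 6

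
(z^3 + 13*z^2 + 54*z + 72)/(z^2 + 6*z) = z + 7 + 12/z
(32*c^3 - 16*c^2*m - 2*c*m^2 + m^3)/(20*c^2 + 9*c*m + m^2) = (8*c^2 - 6*c*m + m^2)/(5*c + m)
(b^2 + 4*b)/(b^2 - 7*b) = (b + 4)/(b - 7)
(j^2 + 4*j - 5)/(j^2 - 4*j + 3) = (j + 5)/(j - 3)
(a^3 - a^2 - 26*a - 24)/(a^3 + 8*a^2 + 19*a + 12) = (a - 6)/(a + 3)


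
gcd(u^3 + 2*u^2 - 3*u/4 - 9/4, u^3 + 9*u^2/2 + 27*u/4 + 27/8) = u^2 + 3*u + 9/4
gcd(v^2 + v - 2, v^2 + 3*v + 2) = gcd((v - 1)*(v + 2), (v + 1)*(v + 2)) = v + 2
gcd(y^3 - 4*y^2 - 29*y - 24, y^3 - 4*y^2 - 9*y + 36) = y + 3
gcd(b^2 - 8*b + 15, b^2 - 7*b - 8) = 1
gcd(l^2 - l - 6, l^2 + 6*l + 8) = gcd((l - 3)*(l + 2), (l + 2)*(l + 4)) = l + 2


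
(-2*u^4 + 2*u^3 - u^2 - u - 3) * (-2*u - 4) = 4*u^5 + 4*u^4 - 6*u^3 + 6*u^2 + 10*u + 12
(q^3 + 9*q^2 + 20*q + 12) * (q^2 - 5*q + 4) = q^5 + 4*q^4 - 21*q^3 - 52*q^2 + 20*q + 48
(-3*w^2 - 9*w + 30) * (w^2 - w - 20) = -3*w^4 - 6*w^3 + 99*w^2 + 150*w - 600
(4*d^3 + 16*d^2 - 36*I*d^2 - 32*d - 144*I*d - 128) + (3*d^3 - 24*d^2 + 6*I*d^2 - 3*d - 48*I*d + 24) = 7*d^3 - 8*d^2 - 30*I*d^2 - 35*d - 192*I*d - 104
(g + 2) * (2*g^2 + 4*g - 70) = 2*g^3 + 8*g^2 - 62*g - 140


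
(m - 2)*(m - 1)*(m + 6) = m^3 + 3*m^2 - 16*m + 12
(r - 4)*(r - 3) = r^2 - 7*r + 12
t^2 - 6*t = t*(t - 6)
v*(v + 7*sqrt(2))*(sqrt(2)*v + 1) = sqrt(2)*v^3 + 15*v^2 + 7*sqrt(2)*v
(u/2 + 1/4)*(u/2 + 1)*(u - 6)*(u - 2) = u^4/4 - 11*u^3/8 - 7*u^2/4 + 11*u/2 + 3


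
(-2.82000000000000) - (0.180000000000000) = -3.00000000000000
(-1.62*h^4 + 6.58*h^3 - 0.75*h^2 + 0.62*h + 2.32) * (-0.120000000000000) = 0.1944*h^4 - 0.7896*h^3 + 0.09*h^2 - 0.0744*h - 0.2784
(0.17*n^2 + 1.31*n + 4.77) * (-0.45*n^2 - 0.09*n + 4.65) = -0.0765*n^4 - 0.6048*n^3 - 1.4739*n^2 + 5.6622*n + 22.1805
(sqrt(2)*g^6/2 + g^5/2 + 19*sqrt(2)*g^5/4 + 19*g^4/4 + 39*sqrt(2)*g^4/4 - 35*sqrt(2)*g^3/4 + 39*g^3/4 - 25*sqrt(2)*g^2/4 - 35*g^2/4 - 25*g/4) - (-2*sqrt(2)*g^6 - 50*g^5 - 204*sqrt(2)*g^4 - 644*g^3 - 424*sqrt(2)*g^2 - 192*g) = 5*sqrt(2)*g^6/2 + 19*sqrt(2)*g^5/4 + 101*g^5/2 + 19*g^4/4 + 855*sqrt(2)*g^4/4 - 35*sqrt(2)*g^3/4 + 2615*g^3/4 - 35*g^2/4 + 1671*sqrt(2)*g^2/4 + 743*g/4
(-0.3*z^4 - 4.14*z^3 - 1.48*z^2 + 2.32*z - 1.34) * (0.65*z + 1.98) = -0.195*z^5 - 3.285*z^4 - 9.1592*z^3 - 1.4224*z^2 + 3.7226*z - 2.6532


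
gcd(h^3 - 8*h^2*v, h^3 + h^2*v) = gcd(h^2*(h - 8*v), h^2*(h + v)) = h^2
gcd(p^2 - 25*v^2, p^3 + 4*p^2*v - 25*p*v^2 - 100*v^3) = p^2 - 25*v^2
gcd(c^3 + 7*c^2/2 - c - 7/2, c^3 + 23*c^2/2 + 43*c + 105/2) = c + 7/2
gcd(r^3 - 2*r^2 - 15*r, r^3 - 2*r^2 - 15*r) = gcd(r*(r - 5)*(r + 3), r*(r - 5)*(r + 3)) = r^3 - 2*r^2 - 15*r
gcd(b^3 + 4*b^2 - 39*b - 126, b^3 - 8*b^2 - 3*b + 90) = b^2 - 3*b - 18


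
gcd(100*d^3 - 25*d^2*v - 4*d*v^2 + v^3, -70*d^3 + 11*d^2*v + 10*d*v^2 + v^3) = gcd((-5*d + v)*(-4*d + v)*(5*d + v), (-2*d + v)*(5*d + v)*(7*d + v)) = 5*d + v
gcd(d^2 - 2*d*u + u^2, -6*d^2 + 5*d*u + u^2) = -d + u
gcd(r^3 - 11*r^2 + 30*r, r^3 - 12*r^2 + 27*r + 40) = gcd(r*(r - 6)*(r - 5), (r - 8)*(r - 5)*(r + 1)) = r - 5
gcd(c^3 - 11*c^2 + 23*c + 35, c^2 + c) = c + 1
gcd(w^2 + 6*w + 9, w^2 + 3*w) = w + 3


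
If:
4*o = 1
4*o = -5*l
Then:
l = -1/5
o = 1/4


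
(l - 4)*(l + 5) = l^2 + l - 20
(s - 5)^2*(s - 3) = s^3 - 13*s^2 + 55*s - 75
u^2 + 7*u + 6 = (u + 1)*(u + 6)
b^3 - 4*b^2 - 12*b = b*(b - 6)*(b + 2)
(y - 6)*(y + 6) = y^2 - 36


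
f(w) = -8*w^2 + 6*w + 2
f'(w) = 6 - 16*w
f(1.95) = -16.72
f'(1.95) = -25.20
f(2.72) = -40.87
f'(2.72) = -37.52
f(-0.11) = 1.24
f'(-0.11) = 7.76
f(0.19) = 2.85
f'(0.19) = 2.96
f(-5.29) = -253.61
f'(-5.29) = 90.64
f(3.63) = -81.64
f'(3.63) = -52.08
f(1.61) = -9.08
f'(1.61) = -19.76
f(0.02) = 2.12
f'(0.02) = 5.68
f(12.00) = -1078.00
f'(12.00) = -186.00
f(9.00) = -592.00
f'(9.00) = -138.00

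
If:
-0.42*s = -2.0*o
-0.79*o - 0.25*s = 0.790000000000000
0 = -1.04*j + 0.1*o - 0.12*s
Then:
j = 0.18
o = -0.40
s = -1.90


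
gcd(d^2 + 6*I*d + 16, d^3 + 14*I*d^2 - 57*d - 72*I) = d + 8*I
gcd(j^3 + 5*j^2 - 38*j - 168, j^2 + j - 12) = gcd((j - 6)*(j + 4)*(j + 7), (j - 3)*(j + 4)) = j + 4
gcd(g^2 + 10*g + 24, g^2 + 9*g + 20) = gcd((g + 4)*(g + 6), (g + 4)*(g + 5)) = g + 4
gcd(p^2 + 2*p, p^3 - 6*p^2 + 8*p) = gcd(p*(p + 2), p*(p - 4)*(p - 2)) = p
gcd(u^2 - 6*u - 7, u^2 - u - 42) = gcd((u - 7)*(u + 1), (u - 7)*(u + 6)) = u - 7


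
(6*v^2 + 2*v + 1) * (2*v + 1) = 12*v^3 + 10*v^2 + 4*v + 1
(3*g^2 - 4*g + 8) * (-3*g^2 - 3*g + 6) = -9*g^4 + 3*g^3 + 6*g^2 - 48*g + 48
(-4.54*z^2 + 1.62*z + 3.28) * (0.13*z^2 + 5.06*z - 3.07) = -0.5902*z^4 - 22.7618*z^3 + 22.5614*z^2 + 11.6234*z - 10.0696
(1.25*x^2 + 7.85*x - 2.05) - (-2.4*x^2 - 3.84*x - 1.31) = 3.65*x^2 + 11.69*x - 0.74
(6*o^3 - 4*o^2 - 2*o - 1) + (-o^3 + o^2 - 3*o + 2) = 5*o^3 - 3*o^2 - 5*o + 1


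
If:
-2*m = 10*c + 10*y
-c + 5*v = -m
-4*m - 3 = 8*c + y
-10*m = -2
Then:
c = -94/175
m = 1/5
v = -129/875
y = 87/175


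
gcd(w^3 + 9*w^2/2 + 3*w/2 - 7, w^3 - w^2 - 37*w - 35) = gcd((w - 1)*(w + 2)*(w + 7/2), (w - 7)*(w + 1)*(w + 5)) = 1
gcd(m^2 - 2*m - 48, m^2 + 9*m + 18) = m + 6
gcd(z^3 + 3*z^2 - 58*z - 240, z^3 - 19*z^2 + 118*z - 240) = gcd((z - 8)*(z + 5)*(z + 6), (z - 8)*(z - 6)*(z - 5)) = z - 8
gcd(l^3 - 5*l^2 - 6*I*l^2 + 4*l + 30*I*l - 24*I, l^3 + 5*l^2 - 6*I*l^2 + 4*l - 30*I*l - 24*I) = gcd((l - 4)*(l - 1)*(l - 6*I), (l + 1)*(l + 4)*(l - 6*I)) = l - 6*I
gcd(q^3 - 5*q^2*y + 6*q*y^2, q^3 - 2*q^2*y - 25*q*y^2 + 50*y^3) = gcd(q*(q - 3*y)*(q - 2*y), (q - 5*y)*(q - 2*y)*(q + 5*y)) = -q + 2*y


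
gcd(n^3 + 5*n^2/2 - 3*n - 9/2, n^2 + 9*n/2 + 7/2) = n + 1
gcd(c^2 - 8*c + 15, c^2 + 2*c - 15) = c - 3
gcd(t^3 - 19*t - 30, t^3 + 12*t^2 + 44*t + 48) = t + 2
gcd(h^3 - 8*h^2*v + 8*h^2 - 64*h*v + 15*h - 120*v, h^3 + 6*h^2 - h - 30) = h^2 + 8*h + 15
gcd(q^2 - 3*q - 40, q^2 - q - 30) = q + 5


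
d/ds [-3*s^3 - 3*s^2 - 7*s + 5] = -9*s^2 - 6*s - 7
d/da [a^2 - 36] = 2*a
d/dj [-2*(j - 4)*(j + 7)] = -4*j - 6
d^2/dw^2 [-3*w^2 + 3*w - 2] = -6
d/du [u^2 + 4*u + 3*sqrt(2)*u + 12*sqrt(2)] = 2*u + 4 + 3*sqrt(2)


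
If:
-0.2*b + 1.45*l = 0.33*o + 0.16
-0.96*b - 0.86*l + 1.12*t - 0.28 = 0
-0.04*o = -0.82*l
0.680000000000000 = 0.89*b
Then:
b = 0.76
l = -0.06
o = -1.21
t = 0.86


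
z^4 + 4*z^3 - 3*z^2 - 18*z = z*(z - 2)*(z + 3)^2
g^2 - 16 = (g - 4)*(g + 4)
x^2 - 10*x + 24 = (x - 6)*(x - 4)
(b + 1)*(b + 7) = b^2 + 8*b + 7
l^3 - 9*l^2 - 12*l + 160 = (l - 8)*(l - 5)*(l + 4)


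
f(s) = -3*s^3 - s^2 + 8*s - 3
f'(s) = -9*s^2 - 2*s + 8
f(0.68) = 1.03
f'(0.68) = 2.48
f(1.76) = -8.37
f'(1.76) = -23.40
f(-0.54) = -7.14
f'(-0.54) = 6.46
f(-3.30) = 67.52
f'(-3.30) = -83.41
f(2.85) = -57.77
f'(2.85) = -70.80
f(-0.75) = -8.30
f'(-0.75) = 4.44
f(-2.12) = 4.13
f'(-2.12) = -28.21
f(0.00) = -3.00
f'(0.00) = 8.00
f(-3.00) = 45.00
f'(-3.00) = -67.00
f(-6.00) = 561.00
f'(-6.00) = -304.00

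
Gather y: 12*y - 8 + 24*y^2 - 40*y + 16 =24*y^2 - 28*y + 8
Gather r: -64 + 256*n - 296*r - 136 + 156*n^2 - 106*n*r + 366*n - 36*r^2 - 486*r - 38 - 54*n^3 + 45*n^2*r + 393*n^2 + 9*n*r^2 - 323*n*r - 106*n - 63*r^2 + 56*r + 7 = -54*n^3 + 549*n^2 + 516*n + r^2*(9*n - 99) + r*(45*n^2 - 429*n - 726) - 231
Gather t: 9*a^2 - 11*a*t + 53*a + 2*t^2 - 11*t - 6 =9*a^2 + 53*a + 2*t^2 + t*(-11*a - 11) - 6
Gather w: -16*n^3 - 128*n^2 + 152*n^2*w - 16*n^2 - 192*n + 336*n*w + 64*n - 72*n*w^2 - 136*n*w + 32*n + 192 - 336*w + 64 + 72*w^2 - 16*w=-16*n^3 - 144*n^2 - 96*n + w^2*(72 - 72*n) + w*(152*n^2 + 200*n - 352) + 256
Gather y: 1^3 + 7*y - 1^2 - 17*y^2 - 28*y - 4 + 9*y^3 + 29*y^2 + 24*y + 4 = 9*y^3 + 12*y^2 + 3*y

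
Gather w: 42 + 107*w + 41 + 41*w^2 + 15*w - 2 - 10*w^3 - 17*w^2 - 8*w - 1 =-10*w^3 + 24*w^2 + 114*w + 80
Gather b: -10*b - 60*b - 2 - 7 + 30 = 21 - 70*b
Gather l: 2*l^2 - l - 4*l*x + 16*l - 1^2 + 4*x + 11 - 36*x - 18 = 2*l^2 + l*(15 - 4*x) - 32*x - 8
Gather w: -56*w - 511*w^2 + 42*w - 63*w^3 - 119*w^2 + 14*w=-63*w^3 - 630*w^2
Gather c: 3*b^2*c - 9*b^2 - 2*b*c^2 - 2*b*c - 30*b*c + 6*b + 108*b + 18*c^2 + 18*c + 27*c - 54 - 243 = -9*b^2 + 114*b + c^2*(18 - 2*b) + c*(3*b^2 - 32*b + 45) - 297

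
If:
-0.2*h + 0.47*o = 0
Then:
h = 2.35*o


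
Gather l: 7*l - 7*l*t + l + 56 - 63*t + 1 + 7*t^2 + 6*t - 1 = l*(8 - 7*t) + 7*t^2 - 57*t + 56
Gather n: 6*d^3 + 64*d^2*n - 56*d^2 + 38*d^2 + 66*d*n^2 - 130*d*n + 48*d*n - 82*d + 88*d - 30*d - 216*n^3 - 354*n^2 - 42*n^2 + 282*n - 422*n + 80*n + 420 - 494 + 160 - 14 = 6*d^3 - 18*d^2 - 24*d - 216*n^3 + n^2*(66*d - 396) + n*(64*d^2 - 82*d - 60) + 72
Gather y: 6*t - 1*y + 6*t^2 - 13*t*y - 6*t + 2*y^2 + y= 6*t^2 - 13*t*y + 2*y^2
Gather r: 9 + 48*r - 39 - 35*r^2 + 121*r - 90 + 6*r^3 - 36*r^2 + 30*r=6*r^3 - 71*r^2 + 199*r - 120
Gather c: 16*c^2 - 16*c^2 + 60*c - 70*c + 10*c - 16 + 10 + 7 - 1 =0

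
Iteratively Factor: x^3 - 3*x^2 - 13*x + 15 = (x - 5)*(x^2 + 2*x - 3) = (x - 5)*(x - 1)*(x + 3)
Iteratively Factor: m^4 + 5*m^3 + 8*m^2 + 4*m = (m + 2)*(m^3 + 3*m^2 + 2*m) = m*(m + 2)*(m^2 + 3*m + 2) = m*(m + 2)^2*(m + 1)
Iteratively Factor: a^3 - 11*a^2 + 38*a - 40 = (a - 2)*(a^2 - 9*a + 20) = (a - 4)*(a - 2)*(a - 5)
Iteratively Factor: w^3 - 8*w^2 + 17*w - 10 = (w - 5)*(w^2 - 3*w + 2) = (w - 5)*(w - 2)*(w - 1)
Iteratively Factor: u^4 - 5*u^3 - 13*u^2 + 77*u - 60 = (u - 3)*(u^3 - 2*u^2 - 19*u + 20) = (u - 5)*(u - 3)*(u^2 + 3*u - 4) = (u - 5)*(u - 3)*(u - 1)*(u + 4)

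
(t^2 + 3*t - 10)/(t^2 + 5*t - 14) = (t + 5)/(t + 7)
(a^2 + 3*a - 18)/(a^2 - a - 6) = (a + 6)/(a + 2)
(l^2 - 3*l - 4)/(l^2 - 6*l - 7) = (l - 4)/(l - 7)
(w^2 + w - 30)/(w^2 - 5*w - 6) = (-w^2 - w + 30)/(-w^2 + 5*w + 6)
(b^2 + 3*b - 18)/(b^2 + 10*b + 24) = (b - 3)/(b + 4)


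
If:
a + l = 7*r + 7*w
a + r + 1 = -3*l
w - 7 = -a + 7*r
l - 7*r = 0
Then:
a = 343/75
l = -133/75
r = -19/75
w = 49/75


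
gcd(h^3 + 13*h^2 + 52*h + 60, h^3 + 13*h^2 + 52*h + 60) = h^3 + 13*h^2 + 52*h + 60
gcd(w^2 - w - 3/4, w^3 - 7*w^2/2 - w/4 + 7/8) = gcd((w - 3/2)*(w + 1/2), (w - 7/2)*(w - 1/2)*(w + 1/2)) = w + 1/2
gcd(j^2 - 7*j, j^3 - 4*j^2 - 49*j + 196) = j - 7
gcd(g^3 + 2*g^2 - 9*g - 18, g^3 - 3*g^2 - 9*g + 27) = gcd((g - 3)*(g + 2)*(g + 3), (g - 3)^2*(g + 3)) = g^2 - 9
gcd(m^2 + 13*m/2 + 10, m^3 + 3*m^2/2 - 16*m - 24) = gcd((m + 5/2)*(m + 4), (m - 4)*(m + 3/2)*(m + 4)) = m + 4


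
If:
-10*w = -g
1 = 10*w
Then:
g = 1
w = 1/10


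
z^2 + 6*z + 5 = (z + 1)*(z + 5)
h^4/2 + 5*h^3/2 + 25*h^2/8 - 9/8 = (h/2 + 1/2)*(h - 1/2)*(h + 3/2)*(h + 3)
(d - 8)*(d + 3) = d^2 - 5*d - 24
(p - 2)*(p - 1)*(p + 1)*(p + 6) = p^4 + 4*p^3 - 13*p^2 - 4*p + 12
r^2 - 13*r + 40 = (r - 8)*(r - 5)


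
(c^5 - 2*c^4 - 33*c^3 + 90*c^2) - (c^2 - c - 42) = c^5 - 2*c^4 - 33*c^3 + 89*c^2 + c + 42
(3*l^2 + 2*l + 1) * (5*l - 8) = 15*l^3 - 14*l^2 - 11*l - 8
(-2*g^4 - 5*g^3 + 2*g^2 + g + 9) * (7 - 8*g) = 16*g^5 + 26*g^4 - 51*g^3 + 6*g^2 - 65*g + 63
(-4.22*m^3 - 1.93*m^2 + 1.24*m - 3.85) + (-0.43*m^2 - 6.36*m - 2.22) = -4.22*m^3 - 2.36*m^2 - 5.12*m - 6.07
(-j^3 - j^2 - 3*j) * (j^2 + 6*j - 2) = -j^5 - 7*j^4 - 7*j^3 - 16*j^2 + 6*j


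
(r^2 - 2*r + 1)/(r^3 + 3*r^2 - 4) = (r - 1)/(r^2 + 4*r + 4)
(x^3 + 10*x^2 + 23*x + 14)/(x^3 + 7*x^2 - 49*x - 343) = (x^2 + 3*x + 2)/(x^2 - 49)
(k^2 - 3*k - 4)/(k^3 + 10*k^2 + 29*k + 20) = (k - 4)/(k^2 + 9*k + 20)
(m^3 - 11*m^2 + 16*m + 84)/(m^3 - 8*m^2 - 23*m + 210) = (m + 2)/(m + 5)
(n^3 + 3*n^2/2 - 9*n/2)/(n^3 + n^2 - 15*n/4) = 2*(n + 3)/(2*n + 5)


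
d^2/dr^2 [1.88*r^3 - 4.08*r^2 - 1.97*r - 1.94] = 11.28*r - 8.16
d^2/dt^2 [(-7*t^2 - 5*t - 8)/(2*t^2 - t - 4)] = 4*(-17*t^3 - 132*t^2 - 36*t - 82)/(8*t^6 - 12*t^5 - 42*t^4 + 47*t^3 + 84*t^2 - 48*t - 64)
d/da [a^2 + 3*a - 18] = 2*a + 3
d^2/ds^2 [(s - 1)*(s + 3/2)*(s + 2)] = 6*s + 5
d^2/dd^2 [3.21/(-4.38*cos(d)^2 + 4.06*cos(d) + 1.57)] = (-246.327696*(1 - cos(d)^2)^2 + 171.248364*cos(d)^3 - 264.371748*cos(d)^2 - 322.035546*cos(d) + 396.30018)/(-4.38*cos(d)^2 + 4.06*cos(d) + 1.57)^3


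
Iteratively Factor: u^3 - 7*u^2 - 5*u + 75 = (u - 5)*(u^2 - 2*u - 15) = (u - 5)^2*(u + 3)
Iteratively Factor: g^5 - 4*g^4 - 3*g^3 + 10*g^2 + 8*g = (g + 1)*(g^4 - 5*g^3 + 2*g^2 + 8*g) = (g + 1)^2*(g^3 - 6*g^2 + 8*g) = (g - 4)*(g + 1)^2*(g^2 - 2*g) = (g - 4)*(g - 2)*(g + 1)^2*(g)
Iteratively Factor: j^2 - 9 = (j - 3)*(j + 3)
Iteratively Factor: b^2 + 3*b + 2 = (b + 2)*(b + 1)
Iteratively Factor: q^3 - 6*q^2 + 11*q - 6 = (q - 2)*(q^2 - 4*q + 3) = (q - 3)*(q - 2)*(q - 1)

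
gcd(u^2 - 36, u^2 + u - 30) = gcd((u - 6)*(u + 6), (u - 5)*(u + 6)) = u + 6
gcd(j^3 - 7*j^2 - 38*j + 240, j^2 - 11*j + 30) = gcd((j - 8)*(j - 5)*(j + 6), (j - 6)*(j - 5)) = j - 5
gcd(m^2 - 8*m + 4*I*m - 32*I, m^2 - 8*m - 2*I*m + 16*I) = m - 8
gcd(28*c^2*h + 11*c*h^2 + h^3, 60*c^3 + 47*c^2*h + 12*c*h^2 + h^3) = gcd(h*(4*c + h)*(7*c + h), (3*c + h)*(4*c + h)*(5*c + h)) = 4*c + h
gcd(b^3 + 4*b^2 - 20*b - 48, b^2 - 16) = b - 4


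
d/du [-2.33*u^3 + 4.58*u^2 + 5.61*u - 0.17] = -6.99*u^2 + 9.16*u + 5.61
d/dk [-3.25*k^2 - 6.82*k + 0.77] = -6.5*k - 6.82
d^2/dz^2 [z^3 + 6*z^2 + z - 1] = 6*z + 12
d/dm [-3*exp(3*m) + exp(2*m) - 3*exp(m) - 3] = (-9*exp(2*m) + 2*exp(m) - 3)*exp(m)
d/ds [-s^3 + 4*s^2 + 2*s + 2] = -3*s^2 + 8*s + 2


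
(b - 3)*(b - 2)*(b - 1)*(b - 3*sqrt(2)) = b^4 - 6*b^3 - 3*sqrt(2)*b^3 + 11*b^2 + 18*sqrt(2)*b^2 - 33*sqrt(2)*b - 6*b + 18*sqrt(2)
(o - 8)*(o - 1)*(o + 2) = o^3 - 7*o^2 - 10*o + 16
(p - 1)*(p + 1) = p^2 - 1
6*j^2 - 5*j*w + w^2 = (-3*j + w)*(-2*j + w)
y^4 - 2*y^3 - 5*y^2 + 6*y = y*(y - 3)*(y - 1)*(y + 2)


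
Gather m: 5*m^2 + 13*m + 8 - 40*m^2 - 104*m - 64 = -35*m^2 - 91*m - 56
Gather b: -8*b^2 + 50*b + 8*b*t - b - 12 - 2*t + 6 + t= -8*b^2 + b*(8*t + 49) - t - 6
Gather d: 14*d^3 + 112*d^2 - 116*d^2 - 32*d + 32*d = 14*d^3 - 4*d^2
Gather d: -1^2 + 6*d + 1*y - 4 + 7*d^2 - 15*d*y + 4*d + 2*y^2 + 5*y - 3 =7*d^2 + d*(10 - 15*y) + 2*y^2 + 6*y - 8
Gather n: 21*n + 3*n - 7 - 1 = 24*n - 8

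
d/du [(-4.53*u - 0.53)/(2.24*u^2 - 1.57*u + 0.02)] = (10.1472*u^2 + 2.3744*u - 0.9227)/(5.0176*u^4 - 7.0336*u^3 + 2.5545*u^2 - 0.0628*u + 0.0004)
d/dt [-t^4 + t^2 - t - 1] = -4*t^3 + 2*t - 1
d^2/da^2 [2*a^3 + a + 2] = 12*a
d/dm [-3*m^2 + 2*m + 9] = 2 - 6*m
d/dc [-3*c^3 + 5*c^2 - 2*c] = -9*c^2 + 10*c - 2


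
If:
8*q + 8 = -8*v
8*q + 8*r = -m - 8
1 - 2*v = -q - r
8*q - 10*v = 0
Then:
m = 64/9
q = -5/9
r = -4/3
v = -4/9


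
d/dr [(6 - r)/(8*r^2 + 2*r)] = (2*r^2 - 24*r - 3)/(r^2*(16*r^2 + 8*r + 1))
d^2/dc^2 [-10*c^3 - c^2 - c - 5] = -60*c - 2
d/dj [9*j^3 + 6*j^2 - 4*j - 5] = 27*j^2 + 12*j - 4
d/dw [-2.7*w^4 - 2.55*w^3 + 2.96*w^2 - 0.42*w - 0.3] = -10.8*w^3 - 7.65*w^2 + 5.92*w - 0.42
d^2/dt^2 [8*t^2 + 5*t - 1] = 16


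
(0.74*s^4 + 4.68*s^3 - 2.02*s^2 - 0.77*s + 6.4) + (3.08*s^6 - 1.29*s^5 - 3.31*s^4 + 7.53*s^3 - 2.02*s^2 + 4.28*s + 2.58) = 3.08*s^6 - 1.29*s^5 - 2.57*s^4 + 12.21*s^3 - 4.04*s^2 + 3.51*s + 8.98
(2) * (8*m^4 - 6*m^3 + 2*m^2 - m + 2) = 16*m^4 - 12*m^3 + 4*m^2 - 2*m + 4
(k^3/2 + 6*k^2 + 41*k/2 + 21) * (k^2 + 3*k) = k^5/2 + 15*k^4/2 + 77*k^3/2 + 165*k^2/2 + 63*k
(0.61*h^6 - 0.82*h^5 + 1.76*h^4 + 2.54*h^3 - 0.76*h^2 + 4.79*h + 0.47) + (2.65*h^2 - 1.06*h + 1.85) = 0.61*h^6 - 0.82*h^5 + 1.76*h^4 + 2.54*h^3 + 1.89*h^2 + 3.73*h + 2.32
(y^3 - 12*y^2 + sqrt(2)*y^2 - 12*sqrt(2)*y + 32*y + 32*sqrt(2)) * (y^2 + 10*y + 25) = y^5 - 2*y^4 + sqrt(2)*y^4 - 63*y^3 - 2*sqrt(2)*y^3 - 63*sqrt(2)*y^2 + 20*y^2 + 20*sqrt(2)*y + 800*y + 800*sqrt(2)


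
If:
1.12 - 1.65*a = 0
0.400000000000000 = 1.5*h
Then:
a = 0.68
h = 0.27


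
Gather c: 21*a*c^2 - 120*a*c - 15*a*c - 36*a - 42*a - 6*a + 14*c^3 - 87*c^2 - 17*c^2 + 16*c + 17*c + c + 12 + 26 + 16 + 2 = -84*a + 14*c^3 + c^2*(21*a - 104) + c*(34 - 135*a) + 56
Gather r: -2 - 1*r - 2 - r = -2*r - 4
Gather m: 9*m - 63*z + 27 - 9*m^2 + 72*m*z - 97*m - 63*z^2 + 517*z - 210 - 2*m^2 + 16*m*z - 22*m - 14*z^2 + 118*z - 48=-11*m^2 + m*(88*z - 110) - 77*z^2 + 572*z - 231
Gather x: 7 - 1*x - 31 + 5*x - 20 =4*x - 44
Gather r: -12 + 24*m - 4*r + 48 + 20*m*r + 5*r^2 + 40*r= 24*m + 5*r^2 + r*(20*m + 36) + 36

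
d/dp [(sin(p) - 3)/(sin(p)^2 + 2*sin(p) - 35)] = (6*sin(p) + cos(p)^2 - 30)*cos(p)/(sin(p)^2 + 2*sin(p) - 35)^2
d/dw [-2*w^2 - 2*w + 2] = -4*w - 2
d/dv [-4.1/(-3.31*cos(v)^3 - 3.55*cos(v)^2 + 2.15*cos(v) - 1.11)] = (40.713*cos(v)^2 + 29.11*cos(v) - 8.815)*sin(v)/(3.31*cos(v)^3 + 3.55*cos(v)^2 - 2.15*cos(v) + 1.11)^2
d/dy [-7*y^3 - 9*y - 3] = -21*y^2 - 9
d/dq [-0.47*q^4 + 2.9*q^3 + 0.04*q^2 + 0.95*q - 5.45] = -1.88*q^3 + 8.7*q^2 + 0.08*q + 0.95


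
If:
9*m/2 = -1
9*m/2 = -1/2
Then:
No Solution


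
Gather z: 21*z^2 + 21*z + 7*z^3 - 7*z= 7*z^3 + 21*z^2 + 14*z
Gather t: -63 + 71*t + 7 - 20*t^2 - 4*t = -20*t^2 + 67*t - 56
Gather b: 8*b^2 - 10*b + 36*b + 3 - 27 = 8*b^2 + 26*b - 24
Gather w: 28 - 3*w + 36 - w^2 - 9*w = -w^2 - 12*w + 64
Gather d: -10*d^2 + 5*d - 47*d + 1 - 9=-10*d^2 - 42*d - 8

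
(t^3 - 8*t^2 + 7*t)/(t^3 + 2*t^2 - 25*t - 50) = t*(t^2 - 8*t + 7)/(t^3 + 2*t^2 - 25*t - 50)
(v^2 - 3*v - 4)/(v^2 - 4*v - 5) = (v - 4)/(v - 5)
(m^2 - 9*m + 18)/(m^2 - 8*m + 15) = (m - 6)/(m - 5)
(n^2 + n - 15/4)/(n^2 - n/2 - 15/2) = (n - 3/2)/(n - 3)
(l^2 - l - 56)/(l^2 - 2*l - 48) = (l + 7)/(l + 6)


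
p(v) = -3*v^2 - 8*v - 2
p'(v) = -6*v - 8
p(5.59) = -140.46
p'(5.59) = -41.54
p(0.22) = -3.91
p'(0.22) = -9.32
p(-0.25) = -0.19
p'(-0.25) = -6.50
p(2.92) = -50.94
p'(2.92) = -25.52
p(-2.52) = -0.89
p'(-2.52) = 7.12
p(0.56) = -7.42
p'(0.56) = -11.36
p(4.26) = -90.52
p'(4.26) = -33.56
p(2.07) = -31.41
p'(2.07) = -20.42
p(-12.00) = -338.00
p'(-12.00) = 64.00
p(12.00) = -530.00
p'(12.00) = -80.00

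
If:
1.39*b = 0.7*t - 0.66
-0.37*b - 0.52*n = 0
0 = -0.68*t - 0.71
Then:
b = -1.00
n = 0.71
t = -1.04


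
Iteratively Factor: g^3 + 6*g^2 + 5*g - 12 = (g - 1)*(g^2 + 7*g + 12) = (g - 1)*(g + 4)*(g + 3)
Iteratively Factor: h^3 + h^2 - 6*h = (h)*(h^2 + h - 6) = h*(h - 2)*(h + 3)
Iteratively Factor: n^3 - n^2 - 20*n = (n)*(n^2 - n - 20) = n*(n - 5)*(n + 4)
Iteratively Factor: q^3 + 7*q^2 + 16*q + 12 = (q + 2)*(q^2 + 5*q + 6) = (q + 2)^2*(q + 3)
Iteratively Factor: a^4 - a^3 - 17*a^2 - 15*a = (a - 5)*(a^3 + 4*a^2 + 3*a) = (a - 5)*(a + 1)*(a^2 + 3*a) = (a - 5)*(a + 1)*(a + 3)*(a)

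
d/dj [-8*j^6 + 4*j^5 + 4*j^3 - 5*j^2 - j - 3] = -48*j^5 + 20*j^4 + 12*j^2 - 10*j - 1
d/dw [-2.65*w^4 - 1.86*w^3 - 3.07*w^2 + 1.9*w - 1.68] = -10.6*w^3 - 5.58*w^2 - 6.14*w + 1.9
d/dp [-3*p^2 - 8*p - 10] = -6*p - 8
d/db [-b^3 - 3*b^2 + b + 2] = -3*b^2 - 6*b + 1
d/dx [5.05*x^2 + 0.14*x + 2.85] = 10.1*x + 0.14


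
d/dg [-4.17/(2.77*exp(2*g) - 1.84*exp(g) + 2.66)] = (23.1018*exp(g) - 7.6728)*exp(g)/(2.77*exp(2*g) - 1.84*exp(g) + 2.66)^2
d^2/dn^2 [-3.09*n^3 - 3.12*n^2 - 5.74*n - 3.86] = -18.54*n - 6.24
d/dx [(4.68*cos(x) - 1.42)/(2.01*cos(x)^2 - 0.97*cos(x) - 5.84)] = (9.4068*cos(x)^2 - 5.7084*cos(x) + 28.7086)*sin(x)/(4.0401*cos(x)^4 - 3.8994*cos(x)^3 - 22.5359*cos(x)^2 + 11.3296*cos(x) + 34.1056)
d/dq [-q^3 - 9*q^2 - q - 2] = -3*q^2 - 18*q - 1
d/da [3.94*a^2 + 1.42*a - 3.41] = 7.88*a + 1.42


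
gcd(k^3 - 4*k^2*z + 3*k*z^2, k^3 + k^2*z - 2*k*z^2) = -k^2 + k*z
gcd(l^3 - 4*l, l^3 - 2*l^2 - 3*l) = l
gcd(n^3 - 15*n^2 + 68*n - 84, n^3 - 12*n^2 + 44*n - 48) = n^2 - 8*n + 12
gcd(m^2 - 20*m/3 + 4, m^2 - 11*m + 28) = 1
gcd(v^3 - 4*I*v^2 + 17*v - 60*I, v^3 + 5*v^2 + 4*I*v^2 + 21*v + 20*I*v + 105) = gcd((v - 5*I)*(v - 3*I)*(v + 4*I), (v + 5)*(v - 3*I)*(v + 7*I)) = v - 3*I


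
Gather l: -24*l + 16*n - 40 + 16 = -24*l + 16*n - 24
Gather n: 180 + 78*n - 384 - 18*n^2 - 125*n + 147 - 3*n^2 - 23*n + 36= -21*n^2 - 70*n - 21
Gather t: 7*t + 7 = 7*t + 7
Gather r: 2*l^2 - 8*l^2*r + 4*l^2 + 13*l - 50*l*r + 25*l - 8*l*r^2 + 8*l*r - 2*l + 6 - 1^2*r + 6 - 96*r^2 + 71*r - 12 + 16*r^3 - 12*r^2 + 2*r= 6*l^2 + 36*l + 16*r^3 + r^2*(-8*l - 108) + r*(-8*l^2 - 42*l + 72)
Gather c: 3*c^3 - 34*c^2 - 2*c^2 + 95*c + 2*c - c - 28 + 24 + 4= 3*c^3 - 36*c^2 + 96*c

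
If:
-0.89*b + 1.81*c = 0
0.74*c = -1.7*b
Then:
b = 0.00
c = 0.00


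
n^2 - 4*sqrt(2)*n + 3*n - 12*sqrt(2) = (n + 3)*(n - 4*sqrt(2))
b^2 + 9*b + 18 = (b + 3)*(b + 6)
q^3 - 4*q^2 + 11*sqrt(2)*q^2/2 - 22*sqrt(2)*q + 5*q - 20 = (q - 4)*(q + sqrt(2)/2)*(q + 5*sqrt(2))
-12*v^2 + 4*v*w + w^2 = (-2*v + w)*(6*v + w)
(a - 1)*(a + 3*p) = a^2 + 3*a*p - a - 3*p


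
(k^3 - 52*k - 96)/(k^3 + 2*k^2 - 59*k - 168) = (k^2 + 8*k + 12)/(k^2 + 10*k + 21)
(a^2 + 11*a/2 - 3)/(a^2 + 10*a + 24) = (a - 1/2)/(a + 4)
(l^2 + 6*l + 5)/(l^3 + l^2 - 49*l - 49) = (l + 5)/(l^2 - 49)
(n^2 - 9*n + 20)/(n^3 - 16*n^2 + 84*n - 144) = (n - 5)/(n^2 - 12*n + 36)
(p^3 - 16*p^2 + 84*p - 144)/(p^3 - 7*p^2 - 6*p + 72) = (p - 6)/(p + 3)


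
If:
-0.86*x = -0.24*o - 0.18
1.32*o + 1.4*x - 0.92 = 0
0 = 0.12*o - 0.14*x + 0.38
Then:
No Solution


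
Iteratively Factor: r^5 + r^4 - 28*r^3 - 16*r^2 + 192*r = (r + 4)*(r^4 - 3*r^3 - 16*r^2 + 48*r) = r*(r + 4)*(r^3 - 3*r^2 - 16*r + 48) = r*(r - 3)*(r + 4)*(r^2 - 16) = r*(r - 3)*(r + 4)^2*(r - 4)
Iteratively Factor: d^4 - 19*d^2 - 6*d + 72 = (d + 3)*(d^3 - 3*d^2 - 10*d + 24) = (d - 2)*(d + 3)*(d^2 - d - 12) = (d - 2)*(d + 3)^2*(d - 4)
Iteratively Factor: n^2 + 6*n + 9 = (n + 3)*(n + 3)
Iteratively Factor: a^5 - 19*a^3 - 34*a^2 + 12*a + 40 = (a - 1)*(a^4 + a^3 - 18*a^2 - 52*a - 40) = (a - 1)*(a + 2)*(a^3 - a^2 - 16*a - 20) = (a - 1)*(a + 2)^2*(a^2 - 3*a - 10) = (a - 1)*(a + 2)^3*(a - 5)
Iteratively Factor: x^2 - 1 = (x + 1)*(x - 1)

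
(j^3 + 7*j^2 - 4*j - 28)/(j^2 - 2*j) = j + 9 + 14/j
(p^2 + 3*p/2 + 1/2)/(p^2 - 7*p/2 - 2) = (p + 1)/(p - 4)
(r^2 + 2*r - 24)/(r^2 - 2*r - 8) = (r + 6)/(r + 2)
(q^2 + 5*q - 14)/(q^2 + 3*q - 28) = (q - 2)/(q - 4)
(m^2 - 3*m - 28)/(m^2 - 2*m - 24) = (m - 7)/(m - 6)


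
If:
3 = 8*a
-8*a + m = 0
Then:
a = 3/8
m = 3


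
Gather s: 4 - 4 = 0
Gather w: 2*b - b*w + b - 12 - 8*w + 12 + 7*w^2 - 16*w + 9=3*b + 7*w^2 + w*(-b - 24) + 9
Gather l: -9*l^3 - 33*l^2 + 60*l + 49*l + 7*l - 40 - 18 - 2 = -9*l^3 - 33*l^2 + 116*l - 60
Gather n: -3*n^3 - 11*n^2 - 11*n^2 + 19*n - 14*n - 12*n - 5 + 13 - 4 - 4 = -3*n^3 - 22*n^2 - 7*n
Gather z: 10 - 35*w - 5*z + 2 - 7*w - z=-42*w - 6*z + 12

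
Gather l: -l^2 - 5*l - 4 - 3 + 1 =-l^2 - 5*l - 6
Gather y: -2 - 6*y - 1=-6*y - 3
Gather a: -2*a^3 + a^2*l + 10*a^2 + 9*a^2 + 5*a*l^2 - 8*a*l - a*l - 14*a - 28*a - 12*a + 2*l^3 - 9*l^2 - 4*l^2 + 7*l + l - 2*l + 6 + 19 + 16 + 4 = -2*a^3 + a^2*(l + 19) + a*(5*l^2 - 9*l - 54) + 2*l^3 - 13*l^2 + 6*l + 45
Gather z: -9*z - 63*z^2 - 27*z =-63*z^2 - 36*z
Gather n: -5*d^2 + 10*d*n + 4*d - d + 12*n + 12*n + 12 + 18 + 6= -5*d^2 + 3*d + n*(10*d + 24) + 36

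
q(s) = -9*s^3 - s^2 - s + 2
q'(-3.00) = -238.00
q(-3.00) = 239.00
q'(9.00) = -2206.00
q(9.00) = -6649.00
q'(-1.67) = -72.96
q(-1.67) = 42.80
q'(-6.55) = -1146.27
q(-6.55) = 2494.75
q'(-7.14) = -1363.17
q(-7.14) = 3234.11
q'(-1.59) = -66.08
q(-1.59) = 37.24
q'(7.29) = -1450.47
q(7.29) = -3545.22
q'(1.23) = -44.31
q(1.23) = -17.49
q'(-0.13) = -1.20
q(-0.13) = 2.13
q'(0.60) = -11.92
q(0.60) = -0.90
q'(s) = -27*s^2 - 2*s - 1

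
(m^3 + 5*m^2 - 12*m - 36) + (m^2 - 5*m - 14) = m^3 + 6*m^2 - 17*m - 50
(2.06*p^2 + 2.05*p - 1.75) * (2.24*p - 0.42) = 4.6144*p^3 + 3.7268*p^2 - 4.781*p + 0.735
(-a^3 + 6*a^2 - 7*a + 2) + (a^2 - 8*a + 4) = -a^3 + 7*a^2 - 15*a + 6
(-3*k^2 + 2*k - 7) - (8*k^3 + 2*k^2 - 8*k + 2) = -8*k^3 - 5*k^2 + 10*k - 9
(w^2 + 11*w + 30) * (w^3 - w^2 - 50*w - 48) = w^5 + 10*w^4 - 31*w^3 - 628*w^2 - 2028*w - 1440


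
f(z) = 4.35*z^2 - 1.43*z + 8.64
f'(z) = 8.7*z - 1.43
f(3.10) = 46.01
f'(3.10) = 25.54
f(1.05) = 11.93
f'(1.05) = 7.70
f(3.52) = 57.50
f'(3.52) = 29.19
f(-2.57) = 41.05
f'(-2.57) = -23.79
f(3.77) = 65.08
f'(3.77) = 31.37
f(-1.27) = 17.47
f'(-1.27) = -12.48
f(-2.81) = 47.01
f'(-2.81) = -25.88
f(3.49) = 56.63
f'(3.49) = 28.93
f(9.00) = 348.12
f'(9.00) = 76.87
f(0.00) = 8.64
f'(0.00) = -1.43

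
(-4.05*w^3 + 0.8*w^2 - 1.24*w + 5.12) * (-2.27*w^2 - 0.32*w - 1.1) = 9.1935*w^5 - 0.52*w^4 + 7.0138*w^3 - 12.1056*w^2 - 0.2744*w - 5.632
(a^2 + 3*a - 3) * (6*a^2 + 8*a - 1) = 6*a^4 + 26*a^3 + 5*a^2 - 27*a + 3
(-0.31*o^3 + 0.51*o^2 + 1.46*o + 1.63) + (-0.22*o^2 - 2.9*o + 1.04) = -0.31*o^3 + 0.29*o^2 - 1.44*o + 2.67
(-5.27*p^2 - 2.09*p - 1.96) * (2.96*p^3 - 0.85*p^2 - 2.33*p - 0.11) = -15.5992*p^5 - 1.7069*p^4 + 8.254*p^3 + 7.1154*p^2 + 4.7967*p + 0.2156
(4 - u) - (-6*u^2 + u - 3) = 6*u^2 - 2*u + 7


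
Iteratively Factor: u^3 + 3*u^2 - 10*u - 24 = (u + 2)*(u^2 + u - 12) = (u + 2)*(u + 4)*(u - 3)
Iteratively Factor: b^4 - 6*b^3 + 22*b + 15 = (b - 5)*(b^3 - b^2 - 5*b - 3) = (b - 5)*(b + 1)*(b^2 - 2*b - 3) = (b - 5)*(b - 3)*(b + 1)*(b + 1)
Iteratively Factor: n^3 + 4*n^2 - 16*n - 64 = (n - 4)*(n^2 + 8*n + 16) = (n - 4)*(n + 4)*(n + 4)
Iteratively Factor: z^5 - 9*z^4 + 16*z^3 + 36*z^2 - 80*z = (z + 2)*(z^4 - 11*z^3 + 38*z^2 - 40*z) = z*(z + 2)*(z^3 - 11*z^2 + 38*z - 40) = z*(z - 5)*(z + 2)*(z^2 - 6*z + 8) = z*(z - 5)*(z - 2)*(z + 2)*(z - 4)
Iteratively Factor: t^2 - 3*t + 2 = (t - 1)*(t - 2)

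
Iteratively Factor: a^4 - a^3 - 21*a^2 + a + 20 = (a - 5)*(a^3 + 4*a^2 - a - 4) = (a - 5)*(a - 1)*(a^2 + 5*a + 4) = (a - 5)*(a - 1)*(a + 1)*(a + 4)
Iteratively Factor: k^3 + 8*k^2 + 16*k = (k + 4)*(k^2 + 4*k) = (k + 4)^2*(k)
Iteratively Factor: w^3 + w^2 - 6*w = (w + 3)*(w^2 - 2*w) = w*(w + 3)*(w - 2)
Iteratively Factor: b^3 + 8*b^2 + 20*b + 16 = (b + 2)*(b^2 + 6*b + 8) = (b + 2)^2*(b + 4)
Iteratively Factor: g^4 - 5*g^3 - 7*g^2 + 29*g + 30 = (g + 2)*(g^3 - 7*g^2 + 7*g + 15) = (g - 3)*(g + 2)*(g^2 - 4*g - 5) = (g - 3)*(g + 1)*(g + 2)*(g - 5)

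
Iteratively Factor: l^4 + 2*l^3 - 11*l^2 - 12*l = (l + 1)*(l^3 + l^2 - 12*l) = (l - 3)*(l + 1)*(l^2 + 4*l) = l*(l - 3)*(l + 1)*(l + 4)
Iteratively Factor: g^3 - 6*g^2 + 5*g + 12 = (g - 3)*(g^2 - 3*g - 4) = (g - 3)*(g + 1)*(g - 4)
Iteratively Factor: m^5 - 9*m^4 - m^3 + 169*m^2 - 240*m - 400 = (m + 4)*(m^4 - 13*m^3 + 51*m^2 - 35*m - 100) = (m - 5)*(m + 4)*(m^3 - 8*m^2 + 11*m + 20) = (m - 5)*(m + 1)*(m + 4)*(m^2 - 9*m + 20) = (m - 5)*(m - 4)*(m + 1)*(m + 4)*(m - 5)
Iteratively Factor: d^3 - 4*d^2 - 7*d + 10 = (d + 2)*(d^2 - 6*d + 5) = (d - 1)*(d + 2)*(d - 5)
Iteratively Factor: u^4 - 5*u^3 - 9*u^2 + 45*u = (u - 5)*(u^3 - 9*u) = (u - 5)*(u + 3)*(u^2 - 3*u) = (u - 5)*(u - 3)*(u + 3)*(u)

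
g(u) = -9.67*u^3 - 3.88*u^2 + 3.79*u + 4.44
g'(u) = -29.01*u^2 - 7.76*u + 3.79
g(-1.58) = 26.91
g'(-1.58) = -56.37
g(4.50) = -938.25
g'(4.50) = -618.58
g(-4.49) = 784.52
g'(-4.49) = -546.21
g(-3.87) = 492.14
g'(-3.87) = -400.66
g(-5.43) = 1417.65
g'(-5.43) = -809.43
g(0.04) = 4.58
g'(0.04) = 3.43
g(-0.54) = 2.78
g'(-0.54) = -0.48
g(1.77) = -54.63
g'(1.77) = -100.83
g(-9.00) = 6705.48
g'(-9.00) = -2276.18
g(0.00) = 4.44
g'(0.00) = 3.79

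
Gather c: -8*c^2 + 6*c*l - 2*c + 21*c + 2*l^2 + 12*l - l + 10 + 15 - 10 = -8*c^2 + c*(6*l + 19) + 2*l^2 + 11*l + 15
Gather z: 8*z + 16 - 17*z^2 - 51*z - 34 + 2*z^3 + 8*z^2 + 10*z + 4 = 2*z^3 - 9*z^2 - 33*z - 14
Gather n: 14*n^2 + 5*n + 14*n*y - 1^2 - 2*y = 14*n^2 + n*(14*y + 5) - 2*y - 1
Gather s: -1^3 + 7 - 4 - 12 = -10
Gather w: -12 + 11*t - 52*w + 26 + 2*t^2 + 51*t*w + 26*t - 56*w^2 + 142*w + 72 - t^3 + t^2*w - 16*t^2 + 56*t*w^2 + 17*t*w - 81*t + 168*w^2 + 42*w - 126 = -t^3 - 14*t^2 - 44*t + w^2*(56*t + 112) + w*(t^2 + 68*t + 132) - 40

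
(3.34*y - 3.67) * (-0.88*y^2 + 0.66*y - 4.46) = -2.9392*y^3 + 5.434*y^2 - 17.3186*y + 16.3682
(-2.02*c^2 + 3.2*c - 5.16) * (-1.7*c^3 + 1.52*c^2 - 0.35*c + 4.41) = 3.434*c^5 - 8.5104*c^4 + 14.343*c^3 - 17.8714*c^2 + 15.918*c - 22.7556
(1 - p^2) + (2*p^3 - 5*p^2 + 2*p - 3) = 2*p^3 - 6*p^2 + 2*p - 2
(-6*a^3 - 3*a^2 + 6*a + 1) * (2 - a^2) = 6*a^5 + 3*a^4 - 18*a^3 - 7*a^2 + 12*a + 2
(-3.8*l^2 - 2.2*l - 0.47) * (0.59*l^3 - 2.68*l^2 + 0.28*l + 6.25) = -2.242*l^5 + 8.886*l^4 + 4.5547*l^3 - 23.1064*l^2 - 13.8816*l - 2.9375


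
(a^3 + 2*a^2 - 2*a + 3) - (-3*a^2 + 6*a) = a^3 + 5*a^2 - 8*a + 3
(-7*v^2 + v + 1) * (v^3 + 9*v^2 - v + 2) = -7*v^5 - 62*v^4 + 17*v^3 - 6*v^2 + v + 2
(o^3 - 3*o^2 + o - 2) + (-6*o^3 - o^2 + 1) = -5*o^3 - 4*o^2 + o - 1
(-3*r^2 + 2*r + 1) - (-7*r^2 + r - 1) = 4*r^2 + r + 2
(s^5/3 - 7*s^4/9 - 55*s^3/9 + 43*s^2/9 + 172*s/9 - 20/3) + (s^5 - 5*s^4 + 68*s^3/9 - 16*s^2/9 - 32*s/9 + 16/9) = 4*s^5/3 - 52*s^4/9 + 13*s^3/9 + 3*s^2 + 140*s/9 - 44/9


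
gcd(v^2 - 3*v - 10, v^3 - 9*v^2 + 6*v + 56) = v + 2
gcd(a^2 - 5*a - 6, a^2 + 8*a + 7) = a + 1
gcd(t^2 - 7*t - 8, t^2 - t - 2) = t + 1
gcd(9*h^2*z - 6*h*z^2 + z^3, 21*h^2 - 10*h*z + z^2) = -3*h + z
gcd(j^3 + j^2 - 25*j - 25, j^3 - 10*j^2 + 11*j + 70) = j - 5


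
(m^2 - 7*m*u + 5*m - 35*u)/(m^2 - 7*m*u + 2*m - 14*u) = (m + 5)/(m + 2)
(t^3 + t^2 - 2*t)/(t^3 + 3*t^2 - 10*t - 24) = t*(t - 1)/(t^2 + t - 12)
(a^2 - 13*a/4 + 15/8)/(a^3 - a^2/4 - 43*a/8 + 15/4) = (2*a - 5)/(2*a^2 + a - 10)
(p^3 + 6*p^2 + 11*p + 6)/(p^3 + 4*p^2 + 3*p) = (p + 2)/p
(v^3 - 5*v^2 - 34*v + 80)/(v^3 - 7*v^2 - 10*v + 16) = (v^2 + 3*v - 10)/(v^2 + v - 2)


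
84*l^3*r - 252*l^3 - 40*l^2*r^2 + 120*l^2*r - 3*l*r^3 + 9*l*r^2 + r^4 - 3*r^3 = (-7*l + r)*(-2*l + r)*(6*l + r)*(r - 3)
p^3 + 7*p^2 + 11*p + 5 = (p + 1)^2*(p + 5)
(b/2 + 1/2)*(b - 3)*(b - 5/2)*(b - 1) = b^4/2 - 11*b^3/4 + 13*b^2/4 + 11*b/4 - 15/4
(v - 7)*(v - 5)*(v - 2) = v^3 - 14*v^2 + 59*v - 70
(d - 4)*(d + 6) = d^2 + 2*d - 24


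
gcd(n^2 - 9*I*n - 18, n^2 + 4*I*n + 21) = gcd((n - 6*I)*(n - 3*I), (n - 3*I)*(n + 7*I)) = n - 3*I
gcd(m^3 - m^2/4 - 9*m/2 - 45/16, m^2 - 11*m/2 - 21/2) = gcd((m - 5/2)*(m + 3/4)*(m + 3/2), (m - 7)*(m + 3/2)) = m + 3/2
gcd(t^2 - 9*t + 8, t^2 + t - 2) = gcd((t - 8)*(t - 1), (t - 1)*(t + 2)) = t - 1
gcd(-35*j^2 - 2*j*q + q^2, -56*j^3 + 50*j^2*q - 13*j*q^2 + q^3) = -7*j + q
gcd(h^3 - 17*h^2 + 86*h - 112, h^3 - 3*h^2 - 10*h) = 1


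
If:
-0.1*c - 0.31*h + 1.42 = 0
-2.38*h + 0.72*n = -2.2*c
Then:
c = 3.67347826086957 - 0.242608695652174*n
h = 0.0782608695652174*n + 3.39565217391304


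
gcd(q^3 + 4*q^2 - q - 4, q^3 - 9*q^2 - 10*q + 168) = q + 4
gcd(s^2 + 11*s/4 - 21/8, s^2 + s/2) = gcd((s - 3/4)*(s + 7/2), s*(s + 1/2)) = 1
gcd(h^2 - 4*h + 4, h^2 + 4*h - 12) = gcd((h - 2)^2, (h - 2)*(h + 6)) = h - 2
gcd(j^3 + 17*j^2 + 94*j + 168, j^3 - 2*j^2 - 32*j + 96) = j + 6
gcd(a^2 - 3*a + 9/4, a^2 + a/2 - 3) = a - 3/2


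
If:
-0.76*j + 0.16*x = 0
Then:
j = 0.210526315789474*x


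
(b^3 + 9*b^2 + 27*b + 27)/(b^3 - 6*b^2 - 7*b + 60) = (b^2 + 6*b + 9)/(b^2 - 9*b + 20)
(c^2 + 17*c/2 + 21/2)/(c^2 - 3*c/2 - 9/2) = (c + 7)/(c - 3)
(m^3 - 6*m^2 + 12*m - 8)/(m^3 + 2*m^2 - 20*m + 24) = (m - 2)/(m + 6)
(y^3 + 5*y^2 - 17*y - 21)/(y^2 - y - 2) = (y^2 + 4*y - 21)/(y - 2)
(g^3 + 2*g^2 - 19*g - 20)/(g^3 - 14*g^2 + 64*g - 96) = (g^2 + 6*g + 5)/(g^2 - 10*g + 24)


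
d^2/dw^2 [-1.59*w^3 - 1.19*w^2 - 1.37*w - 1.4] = -9.54*w - 2.38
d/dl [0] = 0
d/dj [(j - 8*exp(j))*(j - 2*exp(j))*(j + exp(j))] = -9*j^2*exp(j) + 3*j^2 + 12*j*exp(2*j) - 18*j*exp(j) + 48*exp(3*j) + 6*exp(2*j)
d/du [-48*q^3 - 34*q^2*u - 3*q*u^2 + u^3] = -34*q^2 - 6*q*u + 3*u^2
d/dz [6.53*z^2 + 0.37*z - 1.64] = 13.06*z + 0.37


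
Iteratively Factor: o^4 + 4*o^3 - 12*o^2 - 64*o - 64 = (o - 4)*(o^3 + 8*o^2 + 20*o + 16) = (o - 4)*(o + 2)*(o^2 + 6*o + 8) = (o - 4)*(o + 2)^2*(o + 4)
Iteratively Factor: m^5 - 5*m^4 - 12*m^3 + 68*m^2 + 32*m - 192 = (m - 4)*(m^4 - m^3 - 16*m^2 + 4*m + 48) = (m - 4)*(m + 2)*(m^3 - 3*m^2 - 10*m + 24) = (m - 4)^2*(m + 2)*(m^2 + m - 6) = (m - 4)^2*(m + 2)*(m + 3)*(m - 2)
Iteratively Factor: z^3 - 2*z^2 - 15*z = (z + 3)*(z^2 - 5*z) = z*(z + 3)*(z - 5)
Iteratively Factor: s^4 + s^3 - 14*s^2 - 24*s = (s + 3)*(s^3 - 2*s^2 - 8*s) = (s - 4)*(s + 3)*(s^2 + 2*s) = (s - 4)*(s + 2)*(s + 3)*(s)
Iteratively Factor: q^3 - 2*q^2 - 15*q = (q + 3)*(q^2 - 5*q) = (q - 5)*(q + 3)*(q)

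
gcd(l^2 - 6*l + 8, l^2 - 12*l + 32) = l - 4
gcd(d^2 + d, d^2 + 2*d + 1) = d + 1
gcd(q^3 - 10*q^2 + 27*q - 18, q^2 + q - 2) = q - 1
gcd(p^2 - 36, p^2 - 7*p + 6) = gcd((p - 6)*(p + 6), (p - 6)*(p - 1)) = p - 6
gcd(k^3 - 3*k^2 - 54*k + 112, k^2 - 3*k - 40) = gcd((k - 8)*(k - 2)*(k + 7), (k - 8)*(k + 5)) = k - 8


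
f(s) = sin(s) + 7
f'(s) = cos(s)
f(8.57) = 7.75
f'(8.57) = -0.66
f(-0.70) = 6.36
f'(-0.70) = 0.76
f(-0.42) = 6.59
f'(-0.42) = 0.91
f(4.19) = 6.13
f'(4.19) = -0.50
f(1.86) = 7.96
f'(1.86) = -0.29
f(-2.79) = 6.66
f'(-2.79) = -0.94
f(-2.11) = 6.14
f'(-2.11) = -0.51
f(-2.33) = 6.27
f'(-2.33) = -0.69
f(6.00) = 6.72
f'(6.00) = 0.96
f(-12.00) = 7.54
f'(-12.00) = 0.84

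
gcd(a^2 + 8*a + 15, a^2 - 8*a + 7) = 1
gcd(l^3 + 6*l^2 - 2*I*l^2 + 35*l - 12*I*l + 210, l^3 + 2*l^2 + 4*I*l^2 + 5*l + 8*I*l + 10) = l + 5*I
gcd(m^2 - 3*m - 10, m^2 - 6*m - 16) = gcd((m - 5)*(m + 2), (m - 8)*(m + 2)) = m + 2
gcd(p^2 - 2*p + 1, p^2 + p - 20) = 1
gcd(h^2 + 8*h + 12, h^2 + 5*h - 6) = h + 6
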